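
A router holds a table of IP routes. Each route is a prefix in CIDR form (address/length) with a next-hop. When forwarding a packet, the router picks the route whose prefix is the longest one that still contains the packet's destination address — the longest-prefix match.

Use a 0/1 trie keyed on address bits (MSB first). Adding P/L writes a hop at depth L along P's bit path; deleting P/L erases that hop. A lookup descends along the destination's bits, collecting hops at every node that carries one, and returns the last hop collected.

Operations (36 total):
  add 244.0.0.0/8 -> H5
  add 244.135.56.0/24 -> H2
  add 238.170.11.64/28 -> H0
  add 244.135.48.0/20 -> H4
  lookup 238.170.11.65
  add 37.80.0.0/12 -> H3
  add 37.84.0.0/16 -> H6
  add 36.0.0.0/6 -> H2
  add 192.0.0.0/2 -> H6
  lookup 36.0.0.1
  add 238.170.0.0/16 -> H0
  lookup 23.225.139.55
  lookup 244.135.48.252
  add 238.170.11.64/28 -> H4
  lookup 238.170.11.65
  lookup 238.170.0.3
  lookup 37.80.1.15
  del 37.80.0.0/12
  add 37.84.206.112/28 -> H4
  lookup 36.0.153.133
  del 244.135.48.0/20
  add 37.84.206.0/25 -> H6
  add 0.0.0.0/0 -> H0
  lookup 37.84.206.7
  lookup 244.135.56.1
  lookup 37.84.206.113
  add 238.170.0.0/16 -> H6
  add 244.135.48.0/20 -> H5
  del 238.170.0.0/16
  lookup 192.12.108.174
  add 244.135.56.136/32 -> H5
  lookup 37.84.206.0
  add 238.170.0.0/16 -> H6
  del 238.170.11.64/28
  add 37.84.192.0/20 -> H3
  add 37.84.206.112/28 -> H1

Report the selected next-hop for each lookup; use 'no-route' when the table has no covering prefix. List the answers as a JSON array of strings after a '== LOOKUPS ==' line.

Apply in order:
  add 244.0.0.0/8 -> H5 at depth 8
  add 244.135.56.0/24 -> H2 at depth 24
  add 238.170.11.64/28 -> H0 at depth 28
  add 244.135.48.0/20 -> H4 at depth 20
  ? 238.170.11.65  path d0:-→d1:-→d2:-→d3:-→d4:-→d5:-→d6:-→d7:-→d8:-→d9:-→d10:-→d11:-→d12:-→d13:-→d14:-→d15:-→d16:-→d17:-→d18:-→d19:-→d20:-→d21:-→d22:-→d23:-→d24:-→d25:-→d26:-→d27:-→d28:H0  best=H0
  add 37.80.0.0/12 -> H3 at depth 12
  add 37.84.0.0/16 -> H6 at depth 16
  add 36.0.0.0/6 -> H2 at depth 6
  add 192.0.0.0/2 -> H6 at depth 2
  ? 36.0.0.1  path d0:-→d1:-→d2:-→d3:-→d4:-→d5:-→d6:H2→d7:-  best=H2
  add 238.170.0.0/16 -> H0 at depth 16
  ? 23.225.139.55  path d0:-→d1:-→d2:-  best=no-route
  ? 244.135.48.252  path d0:-→d1:-→d2:H6→d3:-→d4:-→d5:-→d6:-→d7:-→d8:H5→d9:-→d10:-→d11:-→d12:-→d13:-→d14:-→d15:-→d16:-→d17:-→d18:-→d19:-→d20:H4  best=H4
  add 238.170.11.64/28 -> H4 at depth 28
  ? 238.170.11.65  path d0:-→d1:-→d2:H6→d3:-→d4:-→d5:-→d6:-→d7:-→d8:-→d9:-→d10:-→d11:-→d12:-→d13:-→d14:-→d15:-→d16:H0→d17:-→d18:-→d19:-→d20:-→d21:-→d22:-→d23:-→d24:-→d25:-→d26:-→d27:-→d28:H4  best=H4
  ? 238.170.0.3  path d0:-→d1:-→d2:H6→d3:-→d4:-→d5:-→d6:-→d7:-→d8:-→d9:-→d10:-→d11:-→d12:-→d13:-→d14:-→d15:-→d16:H0→d17:-→d18:-→d19:-→d20:-  best=H0
  ? 37.80.1.15  path d0:-→d1:-→d2:-→d3:-→d4:-→d5:-→d6:H2→d7:-→d8:-→d9:-→d10:-→d11:-→d12:H3→d13:-  best=H3
  del 37.80.0.0/12 (clear depth 12)
  add 37.84.206.112/28 -> H4 at depth 28
  ? 36.0.153.133  path d0:-→d1:-→d2:-→d3:-→d4:-→d5:-→d6:H2→d7:-  best=H2
  del 244.135.48.0/20 (clear depth 20)
  add 37.84.206.0/25 -> H6 at depth 25
  add 0.0.0.0/0 -> H0 at depth 0
  ? 37.84.206.7  path d0:H0→d1:-→d2:-→d3:-→d4:-→d5:-→d6:H2→d7:-→d8:-→d9:-→d10:-→d11:-→d12:-→d13:-→d14:-→d15:-→d16:H6→d17:-→d18:-→d19:-→d20:-→d21:-→d22:-→d23:-→d24:-→d25:H6  best=H6
  ? 244.135.56.1  path d0:H0→d1:-→d2:H6→d3:-→d4:-→d5:-→d6:-→d7:-→d8:H5→d9:-→d10:-→d11:-→d12:-→d13:-→d14:-→d15:-→d16:-→d17:-→d18:-→d19:-→d20:-→d21:-→d22:-→d23:-→d24:H2  best=H2
  ? 37.84.206.113  path d0:H0→d1:-→d2:-→d3:-→d4:-→d5:-→d6:H2→d7:-→d8:-→d9:-→d10:-→d11:-→d12:-→d13:-→d14:-→d15:-→d16:H6→d17:-→d18:-→d19:-→d20:-→d21:-→d22:-→d23:-→d24:-→d25:H6→d26:-→d27:-→d28:H4  best=H4
  add 238.170.0.0/16 -> H6 at depth 16
  add 244.135.48.0/20 -> H5 at depth 20
  del 238.170.0.0/16 (clear depth 16)
  ? 192.12.108.174  path d0:H0→d1:-→d2:H6  best=H6
  add 244.135.56.136/32 -> H5 at depth 32
  ? 37.84.206.0  path d0:H0→d1:-→d2:-→d3:-→d4:-→d5:-→d6:H2→d7:-→d8:-→d9:-→d10:-→d11:-→d12:-→d13:-→d14:-→d15:-→d16:H6→d17:-→d18:-→d19:-→d20:-→d21:-→d22:-→d23:-→d24:-→d25:H6  best=H6
  add 238.170.0.0/16 -> H6 at depth 16
  del 238.170.11.64/28 (clear depth 28)
  add 37.84.192.0/20 -> H3 at depth 20
  add 37.84.206.112/28 -> H1 at depth 28

== LOOKUPS ==
["H0","H2","no-route","H4","H4","H0","H3","H2","H6","H2","H4","H6","H6"]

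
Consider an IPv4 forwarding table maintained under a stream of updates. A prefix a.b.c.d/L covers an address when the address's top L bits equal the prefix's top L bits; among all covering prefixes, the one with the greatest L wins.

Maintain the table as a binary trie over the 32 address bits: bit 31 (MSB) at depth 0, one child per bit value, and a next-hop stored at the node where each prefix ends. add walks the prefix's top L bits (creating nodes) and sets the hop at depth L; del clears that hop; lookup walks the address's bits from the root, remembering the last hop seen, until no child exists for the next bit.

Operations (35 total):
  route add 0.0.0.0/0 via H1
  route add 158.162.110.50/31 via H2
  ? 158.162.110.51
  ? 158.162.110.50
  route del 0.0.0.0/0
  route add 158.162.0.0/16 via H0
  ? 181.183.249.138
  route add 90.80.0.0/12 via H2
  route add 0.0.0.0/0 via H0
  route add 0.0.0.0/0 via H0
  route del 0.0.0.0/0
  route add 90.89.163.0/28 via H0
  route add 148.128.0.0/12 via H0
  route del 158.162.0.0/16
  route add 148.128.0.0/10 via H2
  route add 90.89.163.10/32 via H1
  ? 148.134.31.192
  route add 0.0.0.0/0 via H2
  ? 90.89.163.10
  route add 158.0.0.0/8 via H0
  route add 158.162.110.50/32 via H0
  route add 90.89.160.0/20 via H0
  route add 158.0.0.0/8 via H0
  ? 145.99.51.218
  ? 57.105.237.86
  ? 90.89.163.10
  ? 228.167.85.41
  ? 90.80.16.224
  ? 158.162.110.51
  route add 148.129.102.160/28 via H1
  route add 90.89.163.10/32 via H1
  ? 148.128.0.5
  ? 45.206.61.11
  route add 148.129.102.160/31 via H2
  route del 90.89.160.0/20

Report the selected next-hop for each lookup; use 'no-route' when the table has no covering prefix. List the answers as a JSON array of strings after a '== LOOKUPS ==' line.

Trace:
  + 0.0.0.0/0 (H1) depth=0
  + 158.162.110.50/31 (H2) depth=31
  lookup 158.162.110.51: bits 1001111010100010011011100011001 walk d0:H1→d1:-→d2:-→d3:-→d4:-→d5:-→d6:-→d7:-→d8:-→d9:-→d10:-→d11:-→d12:-→d13:-→d14:-→d15:-→d16:-→d17:-→d18:-→d19:-→d20:-→d21:-→d22:-→d23:-→d24:-→d25:-→d26:-→d27:-→d28:-→d29:-→d30:-→d31:H2 -> H2
  lookup 158.162.110.50: bits 1001111010100010011011100011001 walk d0:H1→d1:-→d2:-→d3:-→d4:-→d5:-→d6:-→d7:-→d8:-→d9:-→d10:-→d11:-→d12:-→d13:-→d14:-→d15:-→d16:-→d17:-→d18:-→d19:-→d20:-→d21:-→d22:-→d23:-→d24:-→d25:-→d26:-→d27:-→d28:-→d29:-→d30:-→d31:H2 -> H2
  - 0.0.0.0/0 clear@0
  + 158.162.0.0/16 (H0) depth=16
  lookup 181.183.249.138: bits 10 walk d0:-→d1:-→d2:- -> no-route
  + 90.80.0.0/12 (H2) depth=12
  + 0.0.0.0/0 (H0) depth=0
  + 0.0.0.0/0 (H0) depth=0
  - 0.0.0.0/0 clear@0
  + 90.89.163.0/28 (H0) depth=28
  + 148.128.0.0/12 (H0) depth=12
  - 158.162.0.0/16 clear@16
  + 148.128.0.0/10 (H2) depth=10
  + 90.89.163.10/32 (H1) depth=32
  lookup 148.134.31.192: bits 100101001000 walk d0:-→d1:-→d2:-→d3:-→d4:-→d5:-→d6:-→d7:-→d8:-→d9:-→d10:H2→d11:-→d12:H0 -> H0
  + 0.0.0.0/0 (H2) depth=0
  lookup 90.89.163.10: bits 01011010010110011010001100001010 walk d0:H2→d1:-→d2:-→d3:-→d4:-→d5:-→d6:-→d7:-→d8:-→d9:-→d10:-→d11:-→d12:H2→d13:-→d14:-→d15:-→d16:-→d17:-→d18:-→d19:-→d20:-→d21:-→d22:-→d23:-→d24:-→d25:-→d26:-→d27:-→d28:H0→d29:-→d30:-→d31:-→d32:H1 -> H1
  + 158.0.0.0/8 (H0) depth=8
  + 158.162.110.50/32 (H0) depth=32
  + 90.89.160.0/20 (H0) depth=20
  + 158.0.0.0/8 (H0) depth=8
  lookup 145.99.51.218: bits 10010 walk d0:H2→d1:-→d2:-→d3:-→d4:-→d5:- -> H2
  lookup 57.105.237.86: bits 0 walk d0:H2→d1:- -> H2
  lookup 90.89.163.10: bits 01011010010110011010001100001010 walk d0:H2→d1:-→d2:-→d3:-→d4:-→d5:-→d6:-→d7:-→d8:-→d9:-→d10:-→d11:-→d12:H2→d13:-→d14:-→d15:-→d16:-→d17:-→d18:-→d19:-→d20:H0→d21:-→d22:-→d23:-→d24:-→d25:-→d26:-→d27:-→d28:H0→d29:-→d30:-→d31:-→d32:H1 -> H1
  lookup 228.167.85.41: bits 1 walk d0:H2→d1:- -> H2
  lookup 90.80.16.224: bits 010110100101 walk d0:H2→d1:-→d2:-→d3:-→d4:-→d5:-→d6:-→d7:-→d8:-→d9:-→d10:-→d11:-→d12:H2 -> H2
  lookup 158.162.110.51: bits 1001111010100010011011100011001 walk d0:H2→d1:-→d2:-→d3:-→d4:-→d5:-→d6:-→d7:-→d8:H0→d9:-→d10:-→d11:-→d12:-→d13:-→d14:-→d15:-→d16:-→d17:-→d18:-→d19:-→d20:-→d21:-→d22:-→d23:-→d24:-→d25:-→d26:-→d27:-→d28:-→d29:-→d30:-→d31:H2 -> H2
  + 148.129.102.160/28 (H1) depth=28
  + 90.89.163.10/32 (H1) depth=32
  lookup 148.128.0.5: bits 100101001000000 walk d0:H2→d1:-→d2:-→d3:-→d4:-→d5:-→d6:-→d7:-→d8:-→d9:-→d10:H2→d11:-→d12:H0→d13:-→d14:-→d15:- -> H0
  lookup 45.206.61.11: bits 0 walk d0:H2→d1:- -> H2
  + 148.129.102.160/31 (H2) depth=31
  - 90.89.160.0/20 clear@20

== LOOKUPS ==
["H2","H2","no-route","H0","H1","H2","H2","H1","H2","H2","H2","H0","H2"]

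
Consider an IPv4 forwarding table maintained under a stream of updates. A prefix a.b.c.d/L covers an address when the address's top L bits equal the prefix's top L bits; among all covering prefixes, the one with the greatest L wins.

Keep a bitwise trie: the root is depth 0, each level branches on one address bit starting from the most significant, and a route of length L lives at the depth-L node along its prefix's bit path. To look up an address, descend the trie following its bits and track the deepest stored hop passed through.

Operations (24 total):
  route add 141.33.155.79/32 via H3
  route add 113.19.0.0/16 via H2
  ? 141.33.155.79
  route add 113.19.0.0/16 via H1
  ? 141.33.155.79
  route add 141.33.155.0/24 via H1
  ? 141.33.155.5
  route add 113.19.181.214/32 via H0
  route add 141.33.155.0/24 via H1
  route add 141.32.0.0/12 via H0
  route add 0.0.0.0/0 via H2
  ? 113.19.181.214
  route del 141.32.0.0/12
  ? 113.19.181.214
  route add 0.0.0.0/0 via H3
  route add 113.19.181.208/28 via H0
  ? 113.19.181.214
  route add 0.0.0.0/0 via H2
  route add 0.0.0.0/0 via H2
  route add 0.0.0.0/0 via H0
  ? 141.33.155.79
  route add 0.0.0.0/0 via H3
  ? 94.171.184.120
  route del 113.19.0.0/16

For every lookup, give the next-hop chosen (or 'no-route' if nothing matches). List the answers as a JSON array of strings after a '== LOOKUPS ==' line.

Apply in order:
  add 141.33.155.79/32 -> H3 at depth 32
  add 113.19.0.0/16 -> H2 at depth 16
  ? 141.33.155.79  path d0:-→d1:-→d2:-→d3:-→d4:-→d5:-→d6:-→d7:-→d8:-→d9:-→d10:-→d11:-→d12:-→d13:-→d14:-→d15:-→d16:-→d17:-→d18:-→d19:-→d20:-→d21:-→d22:-→d23:-→d24:-→d25:-→d26:-→d27:-→d28:-→d29:-→d30:-→d31:-→d32:H3  best=H3
  add 113.19.0.0/16 -> H1 at depth 16
  ? 141.33.155.79  path d0:-→d1:-→d2:-→d3:-→d4:-→d5:-→d6:-→d7:-→d8:-→d9:-→d10:-→d11:-→d12:-→d13:-→d14:-→d15:-→d16:-→d17:-→d18:-→d19:-→d20:-→d21:-→d22:-→d23:-→d24:-→d25:-→d26:-→d27:-→d28:-→d29:-→d30:-→d31:-→d32:H3  best=H3
  add 141.33.155.0/24 -> H1 at depth 24
  ? 141.33.155.5  path d0:-→d1:-→d2:-→d3:-→d4:-→d5:-→d6:-→d7:-→d8:-→d9:-→d10:-→d11:-→d12:-→d13:-→d14:-→d15:-→d16:-→d17:-→d18:-→d19:-→d20:-→d21:-→d22:-→d23:-→d24:H1→d25:-  best=H1
  add 113.19.181.214/32 -> H0 at depth 32
  add 141.33.155.0/24 -> H1 at depth 24
  add 141.32.0.0/12 -> H0 at depth 12
  add 0.0.0.0/0 -> H2 at depth 0
  ? 113.19.181.214  path d0:H2→d1:-→d2:-→d3:-→d4:-→d5:-→d6:-→d7:-→d8:-→d9:-→d10:-→d11:-→d12:-→d13:-→d14:-→d15:-→d16:H1→d17:-→d18:-→d19:-→d20:-→d21:-→d22:-→d23:-→d24:-→d25:-→d26:-→d27:-→d28:-→d29:-→d30:-→d31:-→d32:H0  best=H0
  del 141.32.0.0/12 (clear depth 12)
  ? 113.19.181.214  path d0:H2→d1:-→d2:-→d3:-→d4:-→d5:-→d6:-→d7:-→d8:-→d9:-→d10:-→d11:-→d12:-→d13:-→d14:-→d15:-→d16:H1→d17:-→d18:-→d19:-→d20:-→d21:-→d22:-→d23:-→d24:-→d25:-→d26:-→d27:-→d28:-→d29:-→d30:-→d31:-→d32:H0  best=H0
  add 0.0.0.0/0 -> H3 at depth 0
  add 113.19.181.208/28 -> H0 at depth 28
  ? 113.19.181.214  path d0:H3→d1:-→d2:-→d3:-→d4:-→d5:-→d6:-→d7:-→d8:-→d9:-→d10:-→d11:-→d12:-→d13:-→d14:-→d15:-→d16:H1→d17:-→d18:-→d19:-→d20:-→d21:-→d22:-→d23:-→d24:-→d25:-→d26:-→d27:-→d28:H0→d29:-→d30:-→d31:-→d32:H0  best=H0
  add 0.0.0.0/0 -> H2 at depth 0
  add 0.0.0.0/0 -> H2 at depth 0
  add 0.0.0.0/0 -> H0 at depth 0
  ? 141.33.155.79  path d0:H0→d1:-→d2:-→d3:-→d4:-→d5:-→d6:-→d7:-→d8:-→d9:-→d10:-→d11:-→d12:-→d13:-→d14:-→d15:-→d16:-→d17:-→d18:-→d19:-→d20:-→d21:-→d22:-→d23:-→d24:H1→d25:-→d26:-→d27:-→d28:-→d29:-→d30:-→d31:-→d32:H3  best=H3
  add 0.0.0.0/0 -> H3 at depth 0
  ? 94.171.184.120  path d0:H3→d1:-→d2:-  best=H3
  del 113.19.0.0/16 (clear depth 16)

== LOOKUPS ==
["H3","H3","H1","H0","H0","H0","H3","H3"]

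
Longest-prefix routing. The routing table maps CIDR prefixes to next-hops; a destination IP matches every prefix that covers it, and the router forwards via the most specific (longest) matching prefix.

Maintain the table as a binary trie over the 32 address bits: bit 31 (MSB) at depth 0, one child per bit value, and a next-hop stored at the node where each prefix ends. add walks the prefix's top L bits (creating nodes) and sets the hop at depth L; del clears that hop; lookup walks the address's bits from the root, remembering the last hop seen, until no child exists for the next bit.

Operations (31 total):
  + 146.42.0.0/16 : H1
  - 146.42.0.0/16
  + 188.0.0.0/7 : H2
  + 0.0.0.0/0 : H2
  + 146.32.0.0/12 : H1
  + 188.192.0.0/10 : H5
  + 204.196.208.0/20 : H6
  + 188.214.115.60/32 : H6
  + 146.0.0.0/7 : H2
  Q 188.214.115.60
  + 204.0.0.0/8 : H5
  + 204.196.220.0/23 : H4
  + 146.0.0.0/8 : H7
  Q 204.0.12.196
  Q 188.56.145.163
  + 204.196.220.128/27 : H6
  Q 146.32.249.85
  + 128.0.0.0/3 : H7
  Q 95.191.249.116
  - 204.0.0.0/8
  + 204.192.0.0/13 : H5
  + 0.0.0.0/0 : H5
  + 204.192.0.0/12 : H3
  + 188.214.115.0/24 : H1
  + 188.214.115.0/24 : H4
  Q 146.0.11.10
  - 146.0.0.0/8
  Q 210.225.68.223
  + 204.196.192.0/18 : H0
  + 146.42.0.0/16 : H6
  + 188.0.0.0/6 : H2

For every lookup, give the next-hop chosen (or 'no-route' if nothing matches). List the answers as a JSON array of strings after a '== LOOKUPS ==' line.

Process each operation:
  + 146.42.0.0/16 (H1) depth=16
  del 146.42.0.0/16 (clear depth 16)
  + 188.0.0.0/7 (H2) depth=7
  + 0.0.0.0/0 (H2) depth=0
  + 146.32.0.0/12 (H1) depth=12
  + 188.192.0.0/10 (H5) depth=10
  + 204.196.208.0/20 (H6) depth=20
  + 188.214.115.60/32 (H6) depth=32
  + 146.0.0.0/7 (H2) depth=7
  ? 188.214.115.60  path d0:H2→d1:-→d2:-→d3:-→d4:-→d5:-→d6:-→d7:H2→d8:-→d9:-→d10:H5→d11:-→d12:-→d13:-→d14:-→d15:-→d16:-→d17:-→d18:-→d19:-→d20:-→d21:-→d22:-→d23:-→d24:-→d25:-→d26:-→d27:-→d28:-→d29:-→d30:-→d31:-→d32:H6  best=H6
  + 204.0.0.0/8 (H5) depth=8
  + 204.196.220.0/23 (H4) depth=23
  + 146.0.0.0/8 (H7) depth=8
  ? 204.0.12.196  path d0:H2→d1:-→d2:-→d3:-→d4:-→d5:-→d6:-→d7:-→d8:H5  best=H5
  ? 188.56.145.163  path d0:H2→d1:-→d2:-→d3:-→d4:-→d5:-→d6:-→d7:H2→d8:-  best=H2
  + 204.196.220.128/27 (H6) depth=27
  ? 146.32.249.85  path d0:H2→d1:-→d2:-→d3:-→d4:-→d5:-→d6:-→d7:H2→d8:H7→d9:-→d10:-→d11:-→d12:H1  best=H1
  + 128.0.0.0/3 (H7) depth=3
  ? 95.191.249.116  path d0:H2  best=H2
  del 204.0.0.0/8 (clear depth 8)
  + 204.192.0.0/13 (H5) depth=13
  + 0.0.0.0/0 (H5) depth=0
  + 204.192.0.0/12 (H3) depth=12
  + 188.214.115.0/24 (H1) depth=24
  + 188.214.115.0/24 (H4) depth=24
  ? 146.0.11.10  path d0:H5→d1:-→d2:-→d3:H7→d4:-→d5:-→d6:-→d7:H2→d8:H7→d9:-→d10:-  best=H7
  del 146.0.0.0/8 (clear depth 8)
  ? 210.225.68.223  path d0:H5→d1:-→d2:-→d3:-  best=H5
  + 204.196.192.0/18 (H0) depth=18
  + 146.42.0.0/16 (H6) depth=16
  + 188.0.0.0/6 (H2) depth=6

== LOOKUPS ==
["H6","H5","H2","H1","H2","H7","H5"]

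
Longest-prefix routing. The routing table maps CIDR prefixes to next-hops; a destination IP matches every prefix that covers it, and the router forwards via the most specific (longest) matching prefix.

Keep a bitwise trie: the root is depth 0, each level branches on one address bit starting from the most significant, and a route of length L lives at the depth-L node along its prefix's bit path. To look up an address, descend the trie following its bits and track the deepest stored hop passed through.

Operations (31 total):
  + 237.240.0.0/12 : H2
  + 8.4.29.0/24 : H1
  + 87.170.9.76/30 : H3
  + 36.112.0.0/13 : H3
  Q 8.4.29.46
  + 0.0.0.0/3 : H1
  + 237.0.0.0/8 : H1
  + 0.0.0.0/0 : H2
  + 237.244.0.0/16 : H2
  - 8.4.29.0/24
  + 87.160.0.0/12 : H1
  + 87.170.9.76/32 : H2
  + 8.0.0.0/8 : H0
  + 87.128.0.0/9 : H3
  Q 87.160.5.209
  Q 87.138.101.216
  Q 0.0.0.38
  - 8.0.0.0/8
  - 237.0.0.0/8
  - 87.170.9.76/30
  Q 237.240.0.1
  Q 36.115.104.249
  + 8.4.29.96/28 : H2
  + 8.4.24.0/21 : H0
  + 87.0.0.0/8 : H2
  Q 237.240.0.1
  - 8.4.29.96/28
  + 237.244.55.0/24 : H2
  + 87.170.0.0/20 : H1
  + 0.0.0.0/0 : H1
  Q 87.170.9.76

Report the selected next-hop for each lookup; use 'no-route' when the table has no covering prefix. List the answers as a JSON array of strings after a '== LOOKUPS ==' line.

Process each operation:
  + 237.240.0.0/12 (H2) depth=12
  + 8.4.29.0/24 (H1) depth=24
  + 87.170.9.76/30 (H3) depth=30
  + 36.112.0.0/13 (H3) depth=13
  ? 8.4.29.46  path d0:-→d1:-→d2:-→d3:-→d4:-→d5:-→d6:-→d7:-→d8:-→d9:-→d10:-→d11:-→d12:-→d13:-→d14:-→d15:-→d16:-→d17:-→d18:-→d19:-→d20:-→d21:-→d22:-→d23:-→d24:H1  best=H1
  + 0.0.0.0/3 (H1) depth=3
  + 237.0.0.0/8 (H1) depth=8
  + 0.0.0.0/0 (H2) depth=0
  + 237.244.0.0/16 (H2) depth=16
  del 8.4.29.0/24 (clear depth 24)
  + 87.160.0.0/12 (H1) depth=12
  + 87.170.9.76/32 (H2) depth=32
  + 8.0.0.0/8 (H0) depth=8
  + 87.128.0.0/9 (H3) depth=9
  ? 87.160.5.209  path d0:H2→d1:-→d2:-→d3:-→d4:-→d5:-→d6:-→d7:-→d8:-→d9:H3→d10:-→d11:-→d12:H1  best=H1
  ? 87.138.101.216  path d0:H2→d1:-→d2:-→d3:-→d4:-→d5:-→d6:-→d7:-→d8:-→d9:H3→d10:-  best=H3
  ? 0.0.0.38  path d0:H2→d1:-→d2:-→d3:H1→d4:-  best=H1
  del 8.0.0.0/8 (clear depth 8)
  del 237.0.0.0/8 (clear depth 8)
  del 87.170.9.76/30 (clear depth 30)
  ? 237.240.0.1  path d0:H2→d1:-→d2:-→d3:-→d4:-→d5:-→d6:-→d7:-→d8:-→d9:-→d10:-→d11:-→d12:H2→d13:-  best=H2
  ? 36.115.104.249  path d0:H2→d1:-→d2:-→d3:-→d4:-→d5:-→d6:-→d7:-→d8:-→d9:-→d10:-→d11:-→d12:-→d13:H3  best=H3
  + 8.4.29.96/28 (H2) depth=28
  + 8.4.24.0/21 (H0) depth=21
  + 87.0.0.0/8 (H2) depth=8
  ? 237.240.0.1  path d0:H2→d1:-→d2:-→d3:-→d4:-→d5:-→d6:-→d7:-→d8:-→d9:-→d10:-→d11:-→d12:H2→d13:-  best=H2
  del 8.4.29.96/28 (clear depth 28)
  + 237.244.55.0/24 (H2) depth=24
  + 87.170.0.0/20 (H1) depth=20
  + 0.0.0.0/0 (H1) depth=0
  ? 87.170.9.76  path d0:H1→d1:-→d2:-→d3:-→d4:-→d5:-→d6:-→d7:-→d8:H2→d9:H3→d10:-→d11:-→d12:H1→d13:-→d14:-→d15:-→d16:-→d17:-→d18:-→d19:-→d20:H1→d21:-→d22:-→d23:-→d24:-→d25:-→d26:-→d27:-→d28:-→d29:-→d30:-→d31:-→d32:H2  best=H2

== LOOKUPS ==
["H1","H1","H3","H1","H2","H3","H2","H2"]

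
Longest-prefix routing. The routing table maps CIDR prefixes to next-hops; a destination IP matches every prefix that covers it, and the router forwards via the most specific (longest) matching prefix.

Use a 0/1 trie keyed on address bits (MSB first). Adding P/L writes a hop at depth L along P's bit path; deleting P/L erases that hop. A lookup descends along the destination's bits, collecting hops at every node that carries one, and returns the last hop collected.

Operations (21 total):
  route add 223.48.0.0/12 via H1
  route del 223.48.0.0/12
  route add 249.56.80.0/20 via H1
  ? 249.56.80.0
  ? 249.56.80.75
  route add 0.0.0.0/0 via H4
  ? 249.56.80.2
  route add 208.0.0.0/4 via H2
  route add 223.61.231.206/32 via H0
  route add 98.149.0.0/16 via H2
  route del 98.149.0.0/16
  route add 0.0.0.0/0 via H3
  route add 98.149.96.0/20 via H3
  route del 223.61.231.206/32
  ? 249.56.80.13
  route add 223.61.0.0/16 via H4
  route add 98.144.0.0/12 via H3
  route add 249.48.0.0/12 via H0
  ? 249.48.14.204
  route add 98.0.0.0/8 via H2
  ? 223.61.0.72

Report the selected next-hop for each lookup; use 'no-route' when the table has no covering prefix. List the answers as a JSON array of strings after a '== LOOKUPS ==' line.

Apply in order:
  add 223.48.0.0/12 -> H1 at depth 12
  del 223.48.0.0/12 (clear depth 12)
  add 249.56.80.0/20 -> H1 at depth 20
  ? 249.56.80.0  path d0:-→d1:-→d2:-→d3:-→d4:-→d5:-→d6:-→d7:-→d8:-→d9:-→d10:-→d11:-→d12:-→d13:-→d14:-→d15:-→d16:-→d17:-→d18:-→d19:-→d20:H1  best=H1
  ? 249.56.80.75  path d0:-→d1:-→d2:-→d3:-→d4:-→d5:-→d6:-→d7:-→d8:-→d9:-→d10:-→d11:-→d12:-→d13:-→d14:-→d15:-→d16:-→d17:-→d18:-→d19:-→d20:H1  best=H1
  add 0.0.0.0/0 -> H4 at depth 0
  ? 249.56.80.2  path d0:H4→d1:-→d2:-→d3:-→d4:-→d5:-→d6:-→d7:-→d8:-→d9:-→d10:-→d11:-→d12:-→d13:-→d14:-→d15:-→d16:-→d17:-→d18:-→d19:-→d20:H1  best=H1
  add 208.0.0.0/4 -> H2 at depth 4
  add 223.61.231.206/32 -> H0 at depth 32
  add 98.149.0.0/16 -> H2 at depth 16
  del 98.149.0.0/16 (clear depth 16)
  add 0.0.0.0/0 -> H3 at depth 0
  add 98.149.96.0/20 -> H3 at depth 20
  del 223.61.231.206/32 (clear depth 32)
  ? 249.56.80.13  path d0:H3→d1:-→d2:-→d3:-→d4:-→d5:-→d6:-→d7:-→d8:-→d9:-→d10:-→d11:-→d12:-→d13:-→d14:-→d15:-→d16:-→d17:-→d18:-→d19:-→d20:H1  best=H1
  add 223.61.0.0/16 -> H4 at depth 16
  add 98.144.0.0/12 -> H3 at depth 12
  add 249.48.0.0/12 -> H0 at depth 12
  ? 249.48.14.204  path d0:H3→d1:-→d2:-→d3:-→d4:-→d5:-→d6:-→d7:-→d8:-→d9:-→d10:-→d11:-→d12:H0  best=H0
  add 98.0.0.0/8 -> H2 at depth 8
  ? 223.61.0.72  path d0:H3→d1:-→d2:-→d3:-→d4:H2→d5:-→d6:-→d7:-→d8:-→d9:-→d10:-→d11:-→d12:-→d13:-→d14:-→d15:-→d16:H4  best=H4

== LOOKUPS ==
["H1","H1","H1","H1","H0","H4"]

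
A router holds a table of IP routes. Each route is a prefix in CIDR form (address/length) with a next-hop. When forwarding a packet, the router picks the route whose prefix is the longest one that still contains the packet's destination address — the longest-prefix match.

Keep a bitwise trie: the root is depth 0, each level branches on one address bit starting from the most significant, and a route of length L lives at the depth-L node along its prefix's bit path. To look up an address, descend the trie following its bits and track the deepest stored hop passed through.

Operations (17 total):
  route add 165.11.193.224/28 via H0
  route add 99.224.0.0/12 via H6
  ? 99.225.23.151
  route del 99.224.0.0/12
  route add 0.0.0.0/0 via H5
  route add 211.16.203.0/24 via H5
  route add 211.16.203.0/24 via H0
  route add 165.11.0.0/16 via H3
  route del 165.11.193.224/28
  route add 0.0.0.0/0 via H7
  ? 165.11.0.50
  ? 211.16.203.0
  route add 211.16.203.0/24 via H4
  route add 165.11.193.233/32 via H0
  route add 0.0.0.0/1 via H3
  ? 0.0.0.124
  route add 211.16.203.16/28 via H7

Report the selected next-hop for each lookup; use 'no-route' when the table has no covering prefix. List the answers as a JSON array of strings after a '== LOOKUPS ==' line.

Process each operation:
  add 165.11.193.224/28 -> H0 at depth 28
  add 99.224.0.0/12 -> H6 at depth 12
  lookup 99.225.23.151: bits 011000111110 walk d0:-→d1:-→d2:-→d3:-→d4:-→d5:-→d6:-→d7:-→d8:-→d9:-→d10:-→d11:-→d12:H6 -> H6
  - 99.224.0.0/12 clear@12
  add 0.0.0.0/0 -> H5 at depth 0
  add 211.16.203.0/24 -> H5 at depth 24
  add 211.16.203.0/24 -> H0 at depth 24
  add 165.11.0.0/16 -> H3 at depth 16
  - 165.11.193.224/28 clear@28
  add 0.0.0.0/0 -> H7 at depth 0
  lookup 165.11.0.50: bits 1010010100001011 walk d0:H7→d1:-→d2:-→d3:-→d4:-→d5:-→d6:-→d7:-→d8:-→d9:-→d10:-→d11:-→d12:-→d13:-→d14:-→d15:-→d16:H3 -> H3
  lookup 211.16.203.0: bits 110100110001000011001011 walk d0:H7→d1:-→d2:-→d3:-→d4:-→d5:-→d6:-→d7:-→d8:-→d9:-→d10:-→d11:-→d12:-→d13:-→d14:-→d15:-→d16:-→d17:-→d18:-→d19:-→d20:-→d21:-→d22:-→d23:-→d24:H0 -> H0
  add 211.16.203.0/24 -> H4 at depth 24
  add 165.11.193.233/32 -> H0 at depth 32
  add 0.0.0.0/1 -> H3 at depth 1
  lookup 0.0.0.124: bits 0 walk d0:H7→d1:H3 -> H3
  add 211.16.203.16/28 -> H7 at depth 28

== LOOKUPS ==
["H6","H3","H0","H3"]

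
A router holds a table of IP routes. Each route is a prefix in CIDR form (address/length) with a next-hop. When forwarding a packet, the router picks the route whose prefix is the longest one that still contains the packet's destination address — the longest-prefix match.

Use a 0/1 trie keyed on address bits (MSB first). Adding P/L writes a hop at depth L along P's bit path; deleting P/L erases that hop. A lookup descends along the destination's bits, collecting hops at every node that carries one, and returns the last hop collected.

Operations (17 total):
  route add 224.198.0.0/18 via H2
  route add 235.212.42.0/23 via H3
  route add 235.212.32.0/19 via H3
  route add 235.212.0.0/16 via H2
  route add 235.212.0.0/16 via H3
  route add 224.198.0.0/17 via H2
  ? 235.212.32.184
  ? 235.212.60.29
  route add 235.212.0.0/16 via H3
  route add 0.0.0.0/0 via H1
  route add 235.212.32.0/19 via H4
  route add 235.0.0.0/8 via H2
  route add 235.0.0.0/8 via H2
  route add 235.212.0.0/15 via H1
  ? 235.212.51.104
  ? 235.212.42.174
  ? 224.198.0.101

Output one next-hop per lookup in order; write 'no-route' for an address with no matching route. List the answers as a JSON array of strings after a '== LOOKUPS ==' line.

Trace:
  add 224.198.0.0/18 -> H2 at depth 18
  add 235.212.42.0/23 -> H3 at depth 23
  add 235.212.32.0/19 -> H3 at depth 19
  add 235.212.0.0/16 -> H2 at depth 16
  add 235.212.0.0/16 -> H3 at depth 16
  add 224.198.0.0/17 -> H2 at depth 17
  lookup 235.212.32.184: bits 11101011110101000010 walk d0:-→d1:-→d2:-→d3:-→d4:-→d5:-→d6:-→d7:-→d8:-→d9:-→d10:-→d11:-→d12:-→d13:-→d14:-→d15:-→d16:H3→d17:-→d18:-→d19:H3→d20:- -> H3
  lookup 235.212.60.29: bits 1110101111010100001 walk d0:-→d1:-→d2:-→d3:-→d4:-→d5:-→d6:-→d7:-→d8:-→d9:-→d10:-→d11:-→d12:-→d13:-→d14:-→d15:-→d16:H3→d17:-→d18:-→d19:H3 -> H3
  add 235.212.0.0/16 -> H3 at depth 16
  add 0.0.0.0/0 -> H1 at depth 0
  add 235.212.32.0/19 -> H4 at depth 19
  add 235.0.0.0/8 -> H2 at depth 8
  add 235.0.0.0/8 -> H2 at depth 8
  add 235.212.0.0/15 -> H1 at depth 15
  lookup 235.212.51.104: bits 1110101111010100001 walk d0:H1→d1:-→d2:-→d3:-→d4:-→d5:-→d6:-→d7:-→d8:H2→d9:-→d10:-→d11:-→d12:-→d13:-→d14:-→d15:H1→d16:H3→d17:-→d18:-→d19:H4 -> H4
  lookup 235.212.42.174: bits 11101011110101000010101 walk d0:H1→d1:-→d2:-→d3:-→d4:-→d5:-→d6:-→d7:-→d8:H2→d9:-→d10:-→d11:-→d12:-→d13:-→d14:-→d15:H1→d16:H3→d17:-→d18:-→d19:H4→d20:-→d21:-→d22:-→d23:H3 -> H3
  lookup 224.198.0.101: bits 111000001100011000 walk d0:H1→d1:-→d2:-→d3:-→d4:-→d5:-→d6:-→d7:-→d8:-→d9:-→d10:-→d11:-→d12:-→d13:-→d14:-→d15:-→d16:-→d17:H2→d18:H2 -> H2

== LOOKUPS ==
["H3","H3","H4","H3","H2"]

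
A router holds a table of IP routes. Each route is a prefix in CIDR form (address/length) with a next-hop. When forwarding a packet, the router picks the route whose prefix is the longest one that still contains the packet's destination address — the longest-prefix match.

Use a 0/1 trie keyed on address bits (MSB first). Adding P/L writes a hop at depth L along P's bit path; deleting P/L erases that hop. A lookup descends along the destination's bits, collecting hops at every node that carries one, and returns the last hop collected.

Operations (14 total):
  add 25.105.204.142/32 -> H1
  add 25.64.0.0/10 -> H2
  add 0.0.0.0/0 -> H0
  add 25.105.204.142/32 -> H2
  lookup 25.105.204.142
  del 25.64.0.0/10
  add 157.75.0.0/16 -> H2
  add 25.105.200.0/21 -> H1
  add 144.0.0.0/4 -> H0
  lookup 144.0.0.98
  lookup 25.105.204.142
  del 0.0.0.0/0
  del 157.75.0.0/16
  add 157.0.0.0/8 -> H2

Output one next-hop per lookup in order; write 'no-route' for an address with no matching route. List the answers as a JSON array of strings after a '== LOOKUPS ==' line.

Trace:
  add 25.105.204.142/32 -> H1 at depth 32
  add 25.64.0.0/10 -> H2 at depth 10
  add 0.0.0.0/0 -> H0 at depth 0
  add 25.105.204.142/32 -> H2 at depth 32
  lookup 25.105.204.142: bits 00011001011010011100110010001110 walk d0:H0→d1:-→d2:-→d3:-→d4:-→d5:-→d6:-→d7:-→d8:-→d9:-→d10:H2→d11:-→d12:-→d13:-→d14:-→d15:-→d16:-→d17:-→d18:-→d19:-→d20:-→d21:-→d22:-→d23:-→d24:-→d25:-→d26:-→d27:-→d28:-→d29:-→d30:-→d31:-→d32:H2 -> H2
  - 25.64.0.0/10 clear@10
  add 157.75.0.0/16 -> H2 at depth 16
  add 25.105.200.0/21 -> H1 at depth 21
  add 144.0.0.0/4 -> H0 at depth 4
  lookup 144.0.0.98: bits 1001 walk d0:H0→d1:-→d2:-→d3:-→d4:H0 -> H0
  lookup 25.105.204.142: bits 00011001011010011100110010001110 walk d0:H0→d1:-→d2:-→d3:-→d4:-→d5:-→d6:-→d7:-→d8:-→d9:-→d10:-→d11:-→d12:-→d13:-→d14:-→d15:-→d16:-→d17:-→d18:-→d19:-→d20:-→d21:H1→d22:-→d23:-→d24:-→d25:-→d26:-→d27:-→d28:-→d29:-→d30:-→d31:-→d32:H2 -> H2
  - 0.0.0.0/0 clear@0
  - 157.75.0.0/16 clear@16
  add 157.0.0.0/8 -> H2 at depth 8

== LOOKUPS ==
["H2","H0","H2"]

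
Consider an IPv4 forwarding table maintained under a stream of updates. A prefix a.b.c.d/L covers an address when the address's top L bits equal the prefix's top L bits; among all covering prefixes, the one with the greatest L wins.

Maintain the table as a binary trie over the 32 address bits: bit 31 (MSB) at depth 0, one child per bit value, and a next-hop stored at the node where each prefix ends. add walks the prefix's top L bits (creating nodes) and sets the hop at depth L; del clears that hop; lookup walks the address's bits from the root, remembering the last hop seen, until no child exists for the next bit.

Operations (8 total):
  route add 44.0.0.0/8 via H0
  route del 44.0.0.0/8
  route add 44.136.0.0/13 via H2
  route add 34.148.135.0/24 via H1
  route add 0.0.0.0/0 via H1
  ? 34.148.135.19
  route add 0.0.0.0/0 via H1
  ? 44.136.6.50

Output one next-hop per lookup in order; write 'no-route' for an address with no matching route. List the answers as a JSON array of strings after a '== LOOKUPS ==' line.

Process each operation:
  + 44.0.0.0/8 (H0) depth=8
  - 44.0.0.0/8 clear@8
  + 44.136.0.0/13 (H2) depth=13
  + 34.148.135.0/24 (H1) depth=24
  + 0.0.0.0/0 (H1) depth=0
  ? 34.148.135.19  path d0:H1→d1:-→d2:-→d3:-→d4:-→d5:-→d6:-→d7:-→d8:-→d9:-→d10:-→d11:-→d12:-→d13:-→d14:-→d15:-→d16:-→d17:-→d18:-→d19:-→d20:-→d21:-→d22:-→d23:-→d24:H1  best=H1
  + 0.0.0.0/0 (H1) depth=0
  ? 44.136.6.50  path d0:H1→d1:-→d2:-→d3:-→d4:-→d5:-→d6:-→d7:-→d8:-→d9:-→d10:-→d11:-→d12:-→d13:H2  best=H2

== LOOKUPS ==
["H1","H2"]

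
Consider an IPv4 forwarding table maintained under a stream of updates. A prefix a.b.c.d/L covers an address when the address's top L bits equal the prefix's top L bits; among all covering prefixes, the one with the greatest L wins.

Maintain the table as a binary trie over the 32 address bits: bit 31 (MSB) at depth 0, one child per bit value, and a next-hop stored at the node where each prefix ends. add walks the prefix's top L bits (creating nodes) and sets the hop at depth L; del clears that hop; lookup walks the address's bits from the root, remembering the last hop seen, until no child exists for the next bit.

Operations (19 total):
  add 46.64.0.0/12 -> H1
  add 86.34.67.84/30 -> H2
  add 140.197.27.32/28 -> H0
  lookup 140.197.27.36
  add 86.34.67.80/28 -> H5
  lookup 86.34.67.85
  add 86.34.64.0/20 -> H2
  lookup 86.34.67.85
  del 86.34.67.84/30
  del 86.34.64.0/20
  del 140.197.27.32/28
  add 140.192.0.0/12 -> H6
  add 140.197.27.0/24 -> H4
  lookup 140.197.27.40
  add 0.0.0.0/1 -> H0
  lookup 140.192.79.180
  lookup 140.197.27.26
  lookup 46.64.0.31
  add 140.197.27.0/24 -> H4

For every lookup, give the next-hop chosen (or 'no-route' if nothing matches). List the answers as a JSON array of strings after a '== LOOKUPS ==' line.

Trace:
  add 46.64.0.0/12 -> H1 at depth 12
  add 86.34.67.84/30 -> H2 at depth 30
  add 140.197.27.32/28 -> H0 at depth 28
  Q 140.197.27.36: descend 1000110011000101000110110010 ; hops seen [H0] ; pick H0
  add 86.34.67.80/28 -> H5 at depth 28
  Q 86.34.67.85: descend 010101100010001001000011010101 ; hops seen [H5,H2] ; pick H2
  add 86.34.64.0/20 -> H2 at depth 20
  Q 86.34.67.85: descend 010101100010001001000011010101 ; hops seen [H2,H5,H2] ; pick H2
  - 86.34.67.84/30 clear@30
  - 86.34.64.0/20 clear@20
  - 140.197.27.32/28 clear@28
  add 140.192.0.0/12 -> H6 at depth 12
  add 140.197.27.0/24 -> H4 at depth 24
  Q 140.197.27.40: descend 1000110011000101000110110010 ; hops seen [H6,H4] ; pick H4
  add 0.0.0.0/1 -> H0 at depth 1
  Q 140.192.79.180: descend 1000110011000 ; hops seen [H6] ; pick H6
  Q 140.197.27.26: descend 10001100110001010001101100 ; hops seen [H6,H4] ; pick H4
  Q 46.64.0.31: descend 001011100100 ; hops seen [H0,H1] ; pick H1
  add 140.197.27.0/24 -> H4 at depth 24

== LOOKUPS ==
["H0","H2","H2","H4","H6","H4","H1"]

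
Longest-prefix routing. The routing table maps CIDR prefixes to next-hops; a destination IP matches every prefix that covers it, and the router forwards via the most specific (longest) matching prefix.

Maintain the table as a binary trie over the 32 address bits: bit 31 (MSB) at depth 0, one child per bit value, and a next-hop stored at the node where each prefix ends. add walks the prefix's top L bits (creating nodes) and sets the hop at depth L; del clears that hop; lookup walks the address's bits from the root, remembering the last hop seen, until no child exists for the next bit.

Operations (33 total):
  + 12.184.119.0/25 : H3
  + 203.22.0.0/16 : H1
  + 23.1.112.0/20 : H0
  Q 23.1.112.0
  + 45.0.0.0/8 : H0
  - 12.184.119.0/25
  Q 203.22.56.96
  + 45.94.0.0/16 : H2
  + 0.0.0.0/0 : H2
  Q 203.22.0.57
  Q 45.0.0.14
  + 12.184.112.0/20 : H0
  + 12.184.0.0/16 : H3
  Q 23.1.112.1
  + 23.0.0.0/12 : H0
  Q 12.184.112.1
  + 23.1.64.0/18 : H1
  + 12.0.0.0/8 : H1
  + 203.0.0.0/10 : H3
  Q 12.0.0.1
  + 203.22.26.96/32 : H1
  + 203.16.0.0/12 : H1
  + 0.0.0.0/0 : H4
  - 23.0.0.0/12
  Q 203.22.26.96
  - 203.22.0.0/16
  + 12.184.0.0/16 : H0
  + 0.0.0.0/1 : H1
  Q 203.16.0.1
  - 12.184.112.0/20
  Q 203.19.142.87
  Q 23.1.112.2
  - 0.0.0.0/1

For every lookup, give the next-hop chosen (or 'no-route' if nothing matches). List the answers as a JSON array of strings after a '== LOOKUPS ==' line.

Process each operation:
  add 12.184.119.0/25 -> H3 at depth 25
  add 203.22.0.0/16 -> H1 at depth 16
  add 23.1.112.0/20 -> H0 at depth 20
  Q 23.1.112.0: descend 00010111000000010111 ; hops seen [H0] ; pick H0
  add 45.0.0.0/8 -> H0 at depth 8
  - 12.184.119.0/25 clear@25
  Q 203.22.56.96: descend 1100101100010110 ; hops seen [H1] ; pick H1
  add 45.94.0.0/16 -> H2 at depth 16
  add 0.0.0.0/0 -> H2 at depth 0
  Q 203.22.0.57: descend 1100101100010110 ; hops seen [H2,H1] ; pick H1
  Q 45.0.0.14: descend 001011010 ; hops seen [H2,H0] ; pick H0
  add 12.184.112.0/20 -> H0 at depth 20
  add 12.184.0.0/16 -> H3 at depth 16
  Q 23.1.112.1: descend 00010111000000010111 ; hops seen [H2,H0] ; pick H0
  add 23.0.0.0/12 -> H0 at depth 12
  Q 12.184.112.1: descend 000011001011100001110 ; hops seen [H2,H3,H0] ; pick H0
  add 23.1.64.0/18 -> H1 at depth 18
  add 12.0.0.0/8 -> H1 at depth 8
  add 203.0.0.0/10 -> H3 at depth 10
  Q 12.0.0.1: descend 00001100 ; hops seen [H2,H1] ; pick H1
  add 203.22.26.96/32 -> H1 at depth 32
  add 203.16.0.0/12 -> H1 at depth 12
  add 0.0.0.0/0 -> H4 at depth 0
  - 23.0.0.0/12 clear@12
  Q 203.22.26.96: descend 11001011000101100001101001100000 ; hops seen [H4,H3,H1,H1,H1] ; pick H1
  - 203.22.0.0/16 clear@16
  add 12.184.0.0/16 -> H0 at depth 16
  add 0.0.0.0/1 -> H1 at depth 1
  Q 203.16.0.1: descend 1100101100010 ; hops seen [H4,H3,H1] ; pick H1
  - 12.184.112.0/20 clear@20
  Q 203.19.142.87: descend 1100101100010 ; hops seen [H4,H3,H1] ; pick H1
  Q 23.1.112.2: descend 00010111000000010111 ; hops seen [H4,H1,H1,H0] ; pick H0
  - 0.0.0.0/1 clear@1

== LOOKUPS ==
["H0","H1","H1","H0","H0","H0","H1","H1","H1","H1","H0"]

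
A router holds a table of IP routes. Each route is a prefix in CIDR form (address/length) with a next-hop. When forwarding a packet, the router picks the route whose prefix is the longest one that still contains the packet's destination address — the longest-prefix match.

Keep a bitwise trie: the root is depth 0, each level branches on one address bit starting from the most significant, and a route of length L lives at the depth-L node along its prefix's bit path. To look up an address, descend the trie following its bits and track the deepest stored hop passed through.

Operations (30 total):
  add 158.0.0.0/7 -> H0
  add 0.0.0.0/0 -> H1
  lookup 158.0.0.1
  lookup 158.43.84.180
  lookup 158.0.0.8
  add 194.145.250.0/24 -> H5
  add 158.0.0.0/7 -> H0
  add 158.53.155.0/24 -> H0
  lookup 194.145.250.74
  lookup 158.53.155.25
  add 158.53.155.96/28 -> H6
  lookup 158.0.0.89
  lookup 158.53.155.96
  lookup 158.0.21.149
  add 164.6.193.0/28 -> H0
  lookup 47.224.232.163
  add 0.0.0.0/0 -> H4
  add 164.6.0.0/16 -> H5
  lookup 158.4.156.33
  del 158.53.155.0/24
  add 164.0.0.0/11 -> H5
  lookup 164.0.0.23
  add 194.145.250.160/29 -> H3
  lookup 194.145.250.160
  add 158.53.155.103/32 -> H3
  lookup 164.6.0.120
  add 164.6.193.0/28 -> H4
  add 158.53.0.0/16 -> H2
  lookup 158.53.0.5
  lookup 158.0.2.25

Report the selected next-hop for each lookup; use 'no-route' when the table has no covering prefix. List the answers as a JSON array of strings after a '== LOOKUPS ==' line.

Trace:
  add 158.0.0.0/7 -> H0 at depth 7
  add 0.0.0.0/0 -> H1 at depth 0
  lookup 158.0.0.1: bits 1001111 walk d0:H1→d1:-→d2:-→d3:-→d4:-→d5:-→d6:-→d7:H0 -> H0
  lookup 158.43.84.180: bits 1001111 walk d0:H1→d1:-→d2:-→d3:-→d4:-→d5:-→d6:-→d7:H0 -> H0
  lookup 158.0.0.8: bits 1001111 walk d0:H1→d1:-→d2:-→d3:-→d4:-→d5:-→d6:-→d7:H0 -> H0
  add 194.145.250.0/24 -> H5 at depth 24
  add 158.0.0.0/7 -> H0 at depth 7
  add 158.53.155.0/24 -> H0 at depth 24
  lookup 194.145.250.74: bits 110000101001000111111010 walk d0:H1→d1:-→d2:-→d3:-→d4:-→d5:-→d6:-→d7:-→d8:-→d9:-→d10:-→d11:-→d12:-→d13:-→d14:-→d15:-→d16:-→d17:-→d18:-→d19:-→d20:-→d21:-→d22:-→d23:-→d24:H5 -> H5
  lookup 158.53.155.25: bits 100111100011010110011011 walk d0:H1→d1:-→d2:-→d3:-→d4:-→d5:-→d6:-→d7:H0→d8:-→d9:-→d10:-→d11:-→d12:-→d13:-→d14:-→d15:-→d16:-→d17:-→d18:-→d19:-→d20:-→d21:-→d22:-→d23:-→d24:H0 -> H0
  add 158.53.155.96/28 -> H6 at depth 28
  lookup 158.0.0.89: bits 1001111000 walk d0:H1→d1:-→d2:-→d3:-→d4:-→d5:-→d6:-→d7:H0→d8:-→d9:-→d10:- -> H0
  lookup 158.53.155.96: bits 1001111000110101100110110110 walk d0:H1→d1:-→d2:-→d3:-→d4:-→d5:-→d6:-→d7:H0→d8:-→d9:-→d10:-→d11:-→d12:-→d13:-→d14:-→d15:-→d16:-→d17:-→d18:-→d19:-→d20:-→d21:-→d22:-→d23:-→d24:H0→d25:-→d26:-→d27:-→d28:H6 -> H6
  lookup 158.0.21.149: bits 1001111000 walk d0:H1→d1:-→d2:-→d3:-→d4:-→d5:-→d6:-→d7:H0→d8:-→d9:-→d10:- -> H0
  add 164.6.193.0/28 -> H0 at depth 28
  lookup 47.224.232.163: bits ε walk d0:H1 -> H1
  add 0.0.0.0/0 -> H4 at depth 0
  add 164.6.0.0/16 -> H5 at depth 16
  lookup 158.4.156.33: bits 1001111000 walk d0:H4→d1:-→d2:-→d3:-→d4:-→d5:-→d6:-→d7:H0→d8:-→d9:-→d10:- -> H0
  - 158.53.155.0/24 clear@24
  add 164.0.0.0/11 -> H5 at depth 11
  lookup 164.0.0.23: bits 1010010000000 walk d0:H4→d1:-→d2:-→d3:-→d4:-→d5:-→d6:-→d7:-→d8:-→d9:-→d10:-→d11:H5→d12:-→d13:- -> H5
  add 194.145.250.160/29 -> H3 at depth 29
  lookup 194.145.250.160: bits 11000010100100011111101010100 walk d0:H4→d1:-→d2:-→d3:-→d4:-→d5:-→d6:-→d7:-→d8:-→d9:-→d10:-→d11:-→d12:-→d13:-→d14:-→d15:-→d16:-→d17:-→d18:-→d19:-→d20:-→d21:-→d22:-→d23:-→d24:H5→d25:-→d26:-→d27:-→d28:-→d29:H3 -> H3
  add 158.53.155.103/32 -> H3 at depth 32
  lookup 164.6.0.120: bits 1010010000000110 walk d0:H4→d1:-→d2:-→d3:-→d4:-→d5:-→d6:-→d7:-→d8:-→d9:-→d10:-→d11:H5→d12:-→d13:-→d14:-→d15:-→d16:H5 -> H5
  add 164.6.193.0/28 -> H4 at depth 28
  add 158.53.0.0/16 -> H2 at depth 16
  lookup 158.53.0.5: bits 1001111000110101 walk d0:H4→d1:-→d2:-→d3:-→d4:-→d5:-→d6:-→d7:H0→d8:-→d9:-→d10:-→d11:-→d12:-→d13:-→d14:-→d15:-→d16:H2 -> H2
  lookup 158.0.2.25: bits 1001111000 walk d0:H4→d1:-→d2:-→d3:-→d4:-→d5:-→d6:-→d7:H0→d8:-→d9:-→d10:- -> H0

== LOOKUPS ==
["H0","H0","H0","H5","H0","H0","H6","H0","H1","H0","H5","H3","H5","H2","H0"]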